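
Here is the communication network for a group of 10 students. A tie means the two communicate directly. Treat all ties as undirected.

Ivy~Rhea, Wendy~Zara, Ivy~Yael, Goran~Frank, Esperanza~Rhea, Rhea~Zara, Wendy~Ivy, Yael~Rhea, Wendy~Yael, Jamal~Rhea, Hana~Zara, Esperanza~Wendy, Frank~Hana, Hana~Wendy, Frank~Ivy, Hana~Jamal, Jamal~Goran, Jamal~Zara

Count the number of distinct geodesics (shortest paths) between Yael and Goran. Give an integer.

2

The shortest distance is 3. The length-3 paths are: Yael–Rhea–Jamal–Goran; Yael–Ivy–Frank–Goran.
That gives 2 distinct shortest paths.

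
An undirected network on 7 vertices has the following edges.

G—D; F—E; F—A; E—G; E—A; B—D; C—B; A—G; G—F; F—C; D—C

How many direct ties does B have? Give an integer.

B is directly tied to C and D. That is 2 neighbors, so the degree of B is 2.

2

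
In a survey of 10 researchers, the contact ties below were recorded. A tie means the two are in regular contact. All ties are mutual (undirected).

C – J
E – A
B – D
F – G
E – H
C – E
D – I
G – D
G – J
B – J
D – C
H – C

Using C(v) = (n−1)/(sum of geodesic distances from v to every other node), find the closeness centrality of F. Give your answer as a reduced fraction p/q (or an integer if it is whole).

1/3

Distances from F: A:5, B:3, C:3, D:2, E:4, G:1, H:4, I:3, J:2. Sum = 27.
n = 10, so closeness = 9/27 = 1/3.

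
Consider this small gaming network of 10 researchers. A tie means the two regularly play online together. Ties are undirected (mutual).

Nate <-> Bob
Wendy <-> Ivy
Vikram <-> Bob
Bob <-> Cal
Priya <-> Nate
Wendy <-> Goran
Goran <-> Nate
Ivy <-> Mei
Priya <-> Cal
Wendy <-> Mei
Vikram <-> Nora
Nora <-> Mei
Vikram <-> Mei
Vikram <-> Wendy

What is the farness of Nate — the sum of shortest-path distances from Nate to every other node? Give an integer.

18

Distances from Nate: Bob:1, Cal:2, Goran:1, Ivy:3, Mei:3, Nora:3, Priya:1, Vikram:2, Wendy:2.
Sum = 1 + 2 + 1 + 3 + 3 + 3 + 1 + 2 + 2 = 18.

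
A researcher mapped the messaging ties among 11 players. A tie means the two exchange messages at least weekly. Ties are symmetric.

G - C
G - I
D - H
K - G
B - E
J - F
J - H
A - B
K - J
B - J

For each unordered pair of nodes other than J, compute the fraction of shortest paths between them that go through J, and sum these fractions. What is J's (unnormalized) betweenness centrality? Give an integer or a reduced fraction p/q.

35

Pairs whose geodesics pass through J — D–C: 1; D–B: 1; D–E: 1; D–G: 1; D–K: 1; D–A: 1; D–I: 1; D–F: 1; C–H: 1; C–B: 1; C–E: 1; C–A: 1; C–F: 1; H–B: 1 … (+21 more pairs).
All other pairs contribute 0.
Summing the contributions gives betweenness(J) = 35.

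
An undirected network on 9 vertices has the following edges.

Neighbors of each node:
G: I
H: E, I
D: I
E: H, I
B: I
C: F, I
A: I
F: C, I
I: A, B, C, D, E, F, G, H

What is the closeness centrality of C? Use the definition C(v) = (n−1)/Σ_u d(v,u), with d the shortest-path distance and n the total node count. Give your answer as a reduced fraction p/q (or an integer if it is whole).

Distances from C: A:2, B:2, D:2, E:2, F:1, G:2, H:2, I:1. Sum = 14.
n = 9, so closeness = 8/14 = 4/7.

4/7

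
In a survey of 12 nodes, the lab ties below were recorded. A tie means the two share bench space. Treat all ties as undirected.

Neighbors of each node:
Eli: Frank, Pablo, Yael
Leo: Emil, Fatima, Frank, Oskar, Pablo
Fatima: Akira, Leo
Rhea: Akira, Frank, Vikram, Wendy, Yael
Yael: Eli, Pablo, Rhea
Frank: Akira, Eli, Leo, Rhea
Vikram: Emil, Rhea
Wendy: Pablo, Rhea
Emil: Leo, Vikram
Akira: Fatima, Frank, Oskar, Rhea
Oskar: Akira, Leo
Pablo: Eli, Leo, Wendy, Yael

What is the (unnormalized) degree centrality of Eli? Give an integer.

Eli is directly tied to Frank, Pablo, and Yael. That is 3 neighbors, so the degree of Eli is 3.

3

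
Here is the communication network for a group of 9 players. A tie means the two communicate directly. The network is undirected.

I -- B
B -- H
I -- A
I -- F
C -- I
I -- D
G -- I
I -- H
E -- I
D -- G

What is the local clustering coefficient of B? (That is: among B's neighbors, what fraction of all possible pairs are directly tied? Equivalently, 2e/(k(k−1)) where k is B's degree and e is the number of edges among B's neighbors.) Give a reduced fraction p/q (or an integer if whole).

B's neighbors: H and I (k = 2).
Possible neighbor pairs: C(2,2) = 1. Edges among them: H–I → e = 1.
Clustering(B) = 1/1.

1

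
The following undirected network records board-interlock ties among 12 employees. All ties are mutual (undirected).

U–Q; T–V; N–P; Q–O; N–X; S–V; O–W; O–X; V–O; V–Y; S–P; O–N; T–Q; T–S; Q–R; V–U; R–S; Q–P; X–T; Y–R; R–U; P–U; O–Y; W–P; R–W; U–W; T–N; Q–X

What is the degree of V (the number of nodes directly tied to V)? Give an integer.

V is directly tied to O, S, T, U, and Y. That is 5 neighbors, so the degree of V is 5.

5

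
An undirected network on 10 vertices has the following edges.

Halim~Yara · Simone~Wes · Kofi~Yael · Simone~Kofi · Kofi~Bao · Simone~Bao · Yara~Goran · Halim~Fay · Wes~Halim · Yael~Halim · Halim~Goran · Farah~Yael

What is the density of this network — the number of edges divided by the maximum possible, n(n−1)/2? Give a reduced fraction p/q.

4/15

There are 12 edges and 10 nodes, so the maximum possible is C(10,2) = 45.
Density = 12/45 = 4/15.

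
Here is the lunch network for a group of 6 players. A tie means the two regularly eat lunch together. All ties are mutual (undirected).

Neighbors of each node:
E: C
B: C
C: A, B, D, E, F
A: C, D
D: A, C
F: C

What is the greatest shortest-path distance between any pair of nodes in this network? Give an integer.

2

Eccentricity of each node (its greatest distance to any other): A:2, B:2, C:1, D:2, E:2, F:2.
The maximum eccentricity is 2, realized for instance by the pair F–B via F – C – B. So the diameter is 2.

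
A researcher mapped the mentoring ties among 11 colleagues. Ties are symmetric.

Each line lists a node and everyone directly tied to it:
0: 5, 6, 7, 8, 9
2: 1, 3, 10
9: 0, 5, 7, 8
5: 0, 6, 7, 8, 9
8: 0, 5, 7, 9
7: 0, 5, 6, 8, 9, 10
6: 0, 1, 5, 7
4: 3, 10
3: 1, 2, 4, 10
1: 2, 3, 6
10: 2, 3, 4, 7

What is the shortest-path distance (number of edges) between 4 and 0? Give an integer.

One shortest route is 4 – 10 – 7 – 0, which uses 3 edges, and at distance 2 from 4 we only reach {1, 2, 7}, which does not include 0. So d(4,0) = 3.

3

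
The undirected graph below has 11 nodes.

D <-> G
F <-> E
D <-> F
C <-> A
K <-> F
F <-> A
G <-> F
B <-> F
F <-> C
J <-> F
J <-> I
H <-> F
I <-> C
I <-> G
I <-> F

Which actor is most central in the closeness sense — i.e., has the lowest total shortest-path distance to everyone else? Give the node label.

Farness (sum of distances to all others) for each node — A:18, B:19, C:17, D:18, E:19, F:10, G:17, H:19, I:16, J:18, K:19.
The smallest farness is 10, for F, so F has the highest closeness.

F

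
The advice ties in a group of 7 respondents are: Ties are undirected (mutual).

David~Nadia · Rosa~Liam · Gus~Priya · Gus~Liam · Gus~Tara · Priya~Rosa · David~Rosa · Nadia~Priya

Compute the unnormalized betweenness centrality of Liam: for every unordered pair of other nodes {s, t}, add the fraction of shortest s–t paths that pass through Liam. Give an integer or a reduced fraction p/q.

5/3

Pairs whose geodesics pass through Liam — Gus–David: 1/3; Gus–Rosa: 1/2; David–Tara: 1/3; Rosa–Tara: 1/2.
All other pairs contribute 0.
Summing the contributions gives betweenness(Liam) = 5/3.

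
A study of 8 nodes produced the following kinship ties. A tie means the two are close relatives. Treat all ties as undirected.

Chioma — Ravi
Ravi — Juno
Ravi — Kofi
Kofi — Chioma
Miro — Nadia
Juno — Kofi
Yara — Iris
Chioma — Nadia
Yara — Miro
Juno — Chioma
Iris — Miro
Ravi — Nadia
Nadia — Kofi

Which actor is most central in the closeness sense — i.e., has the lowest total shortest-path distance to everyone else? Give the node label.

Farness (sum of distances to all others) for each node — Chioma:12, Iris:17, Juno:16, Kofi:12, Miro:12, Nadia:10, Ravi:12, Yara:17.
The smallest farness is 10, for Nadia, so Nadia has the highest closeness.

Nadia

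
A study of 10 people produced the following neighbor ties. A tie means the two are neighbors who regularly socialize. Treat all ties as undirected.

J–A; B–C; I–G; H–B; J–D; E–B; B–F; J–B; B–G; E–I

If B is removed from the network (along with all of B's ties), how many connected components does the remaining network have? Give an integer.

Without B, the remaining ties split the others into: {A, D, J}; {E, G, I}; {H}; {F}; {C}.
That's 5 separate components.

5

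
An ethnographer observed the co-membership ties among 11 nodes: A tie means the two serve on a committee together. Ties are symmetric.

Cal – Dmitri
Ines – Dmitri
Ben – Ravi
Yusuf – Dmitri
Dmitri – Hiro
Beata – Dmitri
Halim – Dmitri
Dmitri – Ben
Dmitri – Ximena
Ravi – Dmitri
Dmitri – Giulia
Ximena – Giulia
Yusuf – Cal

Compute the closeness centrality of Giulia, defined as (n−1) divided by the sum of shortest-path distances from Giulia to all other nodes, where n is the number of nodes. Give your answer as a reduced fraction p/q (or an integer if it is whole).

5/9

Distances from Giulia: Beata:2, Ben:2, Cal:2, Dmitri:1, Halim:2, Hiro:2, Ines:2, Ravi:2, Ximena:1, Yusuf:2. Sum = 18.
n = 11, so closeness = 10/18 = 5/9.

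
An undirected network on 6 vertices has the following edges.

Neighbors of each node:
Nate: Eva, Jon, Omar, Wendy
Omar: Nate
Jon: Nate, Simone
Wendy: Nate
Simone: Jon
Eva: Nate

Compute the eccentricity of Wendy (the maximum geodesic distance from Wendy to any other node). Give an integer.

Distances from Wendy: Eva:2, Jon:2, Nate:1, Omar:2, Simone:3.
The largest is 3 (to Simone), so the eccentricity of Wendy is 3.

3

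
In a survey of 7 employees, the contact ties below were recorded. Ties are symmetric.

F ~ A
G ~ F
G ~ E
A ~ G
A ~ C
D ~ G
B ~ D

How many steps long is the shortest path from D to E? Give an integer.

2

One shortest route is D – G – E, which uses 2 edges, and D and E are not directly tied, so nothing shorter exists. So d(D,E) = 2.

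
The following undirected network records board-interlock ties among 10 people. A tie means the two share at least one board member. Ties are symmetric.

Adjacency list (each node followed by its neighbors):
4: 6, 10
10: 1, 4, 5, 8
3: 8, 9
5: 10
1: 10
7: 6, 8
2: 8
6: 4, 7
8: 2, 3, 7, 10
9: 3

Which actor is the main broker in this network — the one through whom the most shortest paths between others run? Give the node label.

Unnormalized betweenness of each node: 1:0, 2:0, 3:8, 4:3, 5:0, 6:1, 7:4, 8:23, 9:0, 10:19.
8 has the largest value, 23, making it the main broker — the node through which the most shortest paths run.

8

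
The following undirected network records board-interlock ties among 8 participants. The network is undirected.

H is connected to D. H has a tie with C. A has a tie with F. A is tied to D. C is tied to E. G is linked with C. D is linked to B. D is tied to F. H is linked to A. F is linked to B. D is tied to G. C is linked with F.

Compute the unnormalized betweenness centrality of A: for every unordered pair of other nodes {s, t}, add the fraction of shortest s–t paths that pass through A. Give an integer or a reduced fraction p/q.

1/3

Pairs whose geodesics pass through A — H–F: 1/3.
All other pairs contribute 0.
Summing the contributions gives betweenness(A) = 1/3.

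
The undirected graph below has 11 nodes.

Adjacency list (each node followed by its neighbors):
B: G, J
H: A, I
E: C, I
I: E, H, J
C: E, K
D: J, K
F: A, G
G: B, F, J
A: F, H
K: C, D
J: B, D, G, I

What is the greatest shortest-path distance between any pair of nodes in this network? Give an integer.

5

Eccentricity of each node (its greatest distance to any other): A:5, B:4, C:5, D:4, E:4, F:5, G:4, H:4, I:3, J:3, K:5.
The maximum eccentricity is 5, realized for instance by the pair K–A via K – D – J – I – H – A. So the diameter is 5.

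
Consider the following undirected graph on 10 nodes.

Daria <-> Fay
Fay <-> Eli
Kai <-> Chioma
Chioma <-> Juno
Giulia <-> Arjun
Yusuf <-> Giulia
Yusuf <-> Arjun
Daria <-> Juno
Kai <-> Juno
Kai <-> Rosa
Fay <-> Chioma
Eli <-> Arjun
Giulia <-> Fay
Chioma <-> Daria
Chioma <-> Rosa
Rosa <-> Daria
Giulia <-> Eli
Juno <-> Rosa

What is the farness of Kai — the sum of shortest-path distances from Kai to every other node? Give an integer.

Distances from Kai: Arjun:4, Chioma:1, Daria:2, Eli:3, Fay:2, Giulia:3, Juno:1, Rosa:1, Yusuf:4.
Sum = 4 + 1 + 2 + 3 + 2 + 3 + 1 + 1 + 4 = 21.

21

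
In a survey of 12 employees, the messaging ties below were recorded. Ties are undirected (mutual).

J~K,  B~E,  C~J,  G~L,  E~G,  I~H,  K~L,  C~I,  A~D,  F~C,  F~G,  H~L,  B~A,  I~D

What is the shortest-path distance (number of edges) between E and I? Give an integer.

4

One shortest route is E – B – A – D – I, which uses 4 edges, and at distance 3 from E we only reach {C, D, H, K}, which does not include I. So d(E,I) = 4.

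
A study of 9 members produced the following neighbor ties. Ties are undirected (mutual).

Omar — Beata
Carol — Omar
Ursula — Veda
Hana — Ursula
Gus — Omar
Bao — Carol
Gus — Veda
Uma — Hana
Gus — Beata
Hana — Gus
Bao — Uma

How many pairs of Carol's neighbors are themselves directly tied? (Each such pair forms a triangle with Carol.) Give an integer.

0

Carol's neighbors are Bao and Omar, but none of them are tied to each other, so no triangle contains Carol.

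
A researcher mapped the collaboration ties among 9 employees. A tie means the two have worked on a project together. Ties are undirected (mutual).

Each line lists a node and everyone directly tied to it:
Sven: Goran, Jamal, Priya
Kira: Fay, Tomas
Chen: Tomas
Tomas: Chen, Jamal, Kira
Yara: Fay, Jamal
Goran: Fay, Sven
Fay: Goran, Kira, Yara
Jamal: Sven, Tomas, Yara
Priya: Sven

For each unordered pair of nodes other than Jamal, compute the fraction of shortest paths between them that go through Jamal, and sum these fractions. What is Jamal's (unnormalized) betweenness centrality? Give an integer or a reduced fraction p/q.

10

Pairs whose geodesics pass through Jamal — Sven–Kira: 1/2; Sven–Yara: 1; Sven–Tomas: 1; Sven–Chen: 1; Kira–Priya: 1/2; Yara–Tomas: 1; Yara–Priya: 1; Yara–Chen: 1; Goran–Tomas: 1/2; Goran–Chen: 1/2; Tomas–Priya: 1; Priya–Chen: 1.
All other pairs contribute 0.
Summing the contributions gives betweenness(Jamal) = 10.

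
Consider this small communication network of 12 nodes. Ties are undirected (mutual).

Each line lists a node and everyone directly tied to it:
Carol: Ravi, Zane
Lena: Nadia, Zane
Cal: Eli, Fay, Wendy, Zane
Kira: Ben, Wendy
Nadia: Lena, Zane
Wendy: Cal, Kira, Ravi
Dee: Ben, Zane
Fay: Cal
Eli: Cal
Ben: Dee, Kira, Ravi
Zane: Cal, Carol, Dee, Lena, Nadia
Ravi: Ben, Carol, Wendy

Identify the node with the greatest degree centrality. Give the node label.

Degrees — Ben:3, Cal:4, Carol:2, Dee:2, Eli:1, Fay:1, Kira:2, Lena:2, Nadia:2, Ravi:3, Wendy:3, Zane:5.
The maximum is 5, attained only by Zane.

Zane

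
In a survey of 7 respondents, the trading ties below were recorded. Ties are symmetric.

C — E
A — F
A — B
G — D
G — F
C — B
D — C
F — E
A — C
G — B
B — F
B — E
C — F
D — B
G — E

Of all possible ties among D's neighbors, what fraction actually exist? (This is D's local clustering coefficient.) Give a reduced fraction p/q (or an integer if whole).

D's neighbors: B, C, and G (k = 3).
Possible neighbor pairs: C(3,2) = 3. Edges among them: B–C, B–G → e = 2.
Clustering(D) = 2/3.

2/3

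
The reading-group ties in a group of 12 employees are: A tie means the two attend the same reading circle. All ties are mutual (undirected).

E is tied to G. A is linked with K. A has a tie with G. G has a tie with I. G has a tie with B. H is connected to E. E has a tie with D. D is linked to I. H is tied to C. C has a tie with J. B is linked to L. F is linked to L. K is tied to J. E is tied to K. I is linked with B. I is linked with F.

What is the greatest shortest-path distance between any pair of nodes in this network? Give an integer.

Eccentricity of each node (its greatest distance to any other): A:3, B:4, C:5, D:3, E:3, F:5, G:3, H:4, I:4, J:5, K:4, L:5.
The maximum eccentricity is 5, realized for instance by the pair F–J via F – I – D – E – K – J. So the diameter is 5.

5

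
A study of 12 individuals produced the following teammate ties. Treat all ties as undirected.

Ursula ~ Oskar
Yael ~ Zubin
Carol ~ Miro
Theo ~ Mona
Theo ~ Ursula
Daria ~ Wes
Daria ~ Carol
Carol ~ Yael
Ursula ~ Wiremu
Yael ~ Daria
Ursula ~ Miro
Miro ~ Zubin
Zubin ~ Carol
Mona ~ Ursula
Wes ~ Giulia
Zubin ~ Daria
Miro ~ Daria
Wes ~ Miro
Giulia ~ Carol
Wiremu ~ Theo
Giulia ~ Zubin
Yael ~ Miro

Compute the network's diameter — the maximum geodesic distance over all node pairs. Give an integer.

Eccentricity of each node (its greatest distance to any other): Carol:3, Daria:3, Giulia:4, Miro:2, Mona:4, Oskar:4, Theo:4, Ursula:3, Wes:3, Wiremu:4, Yael:3, Zubin:3.
The maximum eccentricity is 4, realized for instance by the pair Oskar–Giulia via Oskar – Ursula – Miro – Carol – Giulia. So the diameter is 4.

4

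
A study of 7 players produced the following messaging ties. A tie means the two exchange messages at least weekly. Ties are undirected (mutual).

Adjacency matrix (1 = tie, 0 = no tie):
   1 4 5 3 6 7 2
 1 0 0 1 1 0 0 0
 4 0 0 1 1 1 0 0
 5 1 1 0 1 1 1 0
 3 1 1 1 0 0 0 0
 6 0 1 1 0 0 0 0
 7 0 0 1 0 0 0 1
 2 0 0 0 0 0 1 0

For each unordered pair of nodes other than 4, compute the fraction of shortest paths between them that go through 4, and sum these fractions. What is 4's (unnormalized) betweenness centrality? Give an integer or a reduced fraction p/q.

Pairs whose geodesics pass through 4 — 3–6: 1/2.
All other pairs contribute 0.
Summing the contributions gives betweenness(4) = 1/2.

1/2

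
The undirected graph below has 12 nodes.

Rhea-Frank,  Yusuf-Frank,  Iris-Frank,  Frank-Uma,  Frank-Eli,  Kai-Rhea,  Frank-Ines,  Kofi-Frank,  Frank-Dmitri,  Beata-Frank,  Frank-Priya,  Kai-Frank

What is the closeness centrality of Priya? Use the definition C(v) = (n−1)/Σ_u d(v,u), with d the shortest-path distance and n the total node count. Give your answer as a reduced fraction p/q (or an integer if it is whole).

11/21

Distances from Priya: Beata:2, Dmitri:2, Eli:2, Frank:1, Ines:2, Iris:2, Kai:2, Kofi:2, Rhea:2, Uma:2, Yusuf:2. Sum = 21.
n = 12, so closeness = 11/21.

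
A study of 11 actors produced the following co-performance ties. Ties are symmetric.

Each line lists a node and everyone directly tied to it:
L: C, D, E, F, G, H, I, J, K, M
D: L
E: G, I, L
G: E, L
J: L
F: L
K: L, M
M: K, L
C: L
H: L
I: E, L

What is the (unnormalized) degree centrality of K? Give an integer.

K is directly tied to L and M. That is 2 neighbors, so the degree of K is 2.

2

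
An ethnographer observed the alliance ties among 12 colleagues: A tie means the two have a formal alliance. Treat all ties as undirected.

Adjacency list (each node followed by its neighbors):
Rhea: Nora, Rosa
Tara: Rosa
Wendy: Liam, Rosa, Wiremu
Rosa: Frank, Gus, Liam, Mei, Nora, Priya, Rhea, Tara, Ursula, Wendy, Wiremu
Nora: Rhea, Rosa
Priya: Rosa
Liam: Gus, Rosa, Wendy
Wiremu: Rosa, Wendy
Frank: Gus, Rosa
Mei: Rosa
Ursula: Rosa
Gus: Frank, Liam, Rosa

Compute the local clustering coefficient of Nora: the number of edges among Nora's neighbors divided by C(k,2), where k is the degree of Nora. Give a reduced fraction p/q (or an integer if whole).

Nora's neighbors: Rhea and Rosa (k = 2).
Possible neighbor pairs: C(2,2) = 1. Edges among them: Rhea–Rosa → e = 1.
Clustering(Nora) = 1/1.

1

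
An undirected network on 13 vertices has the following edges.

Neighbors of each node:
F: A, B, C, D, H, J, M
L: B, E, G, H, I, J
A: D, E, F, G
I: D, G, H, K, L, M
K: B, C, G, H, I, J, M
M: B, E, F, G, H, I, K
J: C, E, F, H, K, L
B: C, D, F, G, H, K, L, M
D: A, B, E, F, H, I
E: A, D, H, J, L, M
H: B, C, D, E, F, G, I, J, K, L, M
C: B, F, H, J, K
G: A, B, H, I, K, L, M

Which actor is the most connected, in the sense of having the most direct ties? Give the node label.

Degrees — A:4, B:8, C:5, D:6, E:6, F:7, G:7, H:11, I:6, J:6, K:7, L:6, M:7.
The maximum is 11, attained only by H.

H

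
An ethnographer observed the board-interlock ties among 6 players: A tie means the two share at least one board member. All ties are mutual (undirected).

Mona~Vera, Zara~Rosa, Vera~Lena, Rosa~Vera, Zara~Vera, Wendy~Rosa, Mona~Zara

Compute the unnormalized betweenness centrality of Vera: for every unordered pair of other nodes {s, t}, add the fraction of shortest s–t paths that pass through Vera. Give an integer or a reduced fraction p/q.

Pairs whose geodesics pass through Vera — Rosa–Mona: 1/2; Rosa–Lena: 1; Mona–Wendy: 1/2; Mona–Lena: 1; Wendy–Lena: 1; Lena–Zara: 1.
All other pairs contribute 0.
Summing the contributions gives betweenness(Vera) = 5.

5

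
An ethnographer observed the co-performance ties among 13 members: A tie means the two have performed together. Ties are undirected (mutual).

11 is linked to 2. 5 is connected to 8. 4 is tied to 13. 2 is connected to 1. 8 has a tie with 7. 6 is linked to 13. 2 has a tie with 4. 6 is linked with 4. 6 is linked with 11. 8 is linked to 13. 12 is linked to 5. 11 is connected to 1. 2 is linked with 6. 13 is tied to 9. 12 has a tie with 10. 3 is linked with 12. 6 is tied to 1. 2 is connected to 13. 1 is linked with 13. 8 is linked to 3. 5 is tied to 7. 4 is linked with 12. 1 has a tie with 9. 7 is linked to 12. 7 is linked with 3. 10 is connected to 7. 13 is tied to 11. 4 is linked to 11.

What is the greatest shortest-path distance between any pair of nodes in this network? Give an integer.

4

Eccentricity of each node (its greatest distance to any other): 1:4, 2:3, 3:3, 4:2, 5:3, 6:3, 7:3, 8:2, 9:4, 10:4, 11:3, 12:3, 13:3.
The maximum eccentricity is 4, realized for instance by the pair 1–10 via 1 – 13 – 8 – 7 – 10. So the diameter is 4.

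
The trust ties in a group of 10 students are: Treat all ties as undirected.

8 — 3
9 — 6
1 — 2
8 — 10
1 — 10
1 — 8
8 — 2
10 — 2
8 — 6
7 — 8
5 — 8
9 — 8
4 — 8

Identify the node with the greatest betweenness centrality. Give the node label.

8

Unnormalized betweenness of each node: 1:0, 2:0, 3:0, 4:0, 5:0, 6:0, 7:0, 8:32, 9:0, 10:0.
8 has the largest value, 32, making it the main broker — the node through which the most shortest paths run.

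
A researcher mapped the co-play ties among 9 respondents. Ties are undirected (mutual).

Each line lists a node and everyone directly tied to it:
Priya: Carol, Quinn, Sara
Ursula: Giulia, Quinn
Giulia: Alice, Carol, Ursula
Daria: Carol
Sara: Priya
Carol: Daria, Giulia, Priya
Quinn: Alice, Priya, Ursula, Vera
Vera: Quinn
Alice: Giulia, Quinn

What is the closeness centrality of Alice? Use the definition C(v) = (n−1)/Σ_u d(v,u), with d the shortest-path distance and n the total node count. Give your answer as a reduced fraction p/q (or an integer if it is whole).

Distances from Alice: Carol:2, Daria:3, Giulia:1, Priya:2, Quinn:1, Sara:3, Ursula:2, Vera:2. Sum = 16.
n = 9, so closeness = 8/16 = 1/2.

1/2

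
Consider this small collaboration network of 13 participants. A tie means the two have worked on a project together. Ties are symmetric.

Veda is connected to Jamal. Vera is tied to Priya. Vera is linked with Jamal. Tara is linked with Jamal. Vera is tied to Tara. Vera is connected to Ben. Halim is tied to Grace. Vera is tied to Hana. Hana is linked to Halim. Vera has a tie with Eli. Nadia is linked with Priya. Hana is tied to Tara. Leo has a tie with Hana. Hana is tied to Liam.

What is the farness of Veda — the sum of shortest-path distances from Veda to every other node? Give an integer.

Distances from Veda: Ben:3, Eli:3, Grace:5, Halim:4, Hana:3, Jamal:1, Leo:4, Liam:4, Nadia:4, Priya:3, Tara:2, Vera:2.
Sum = 3 + 3 + 5 + 4 + 3 + 1 + 4 + 4 + 4 + 3 + 2 + 2 = 38.

38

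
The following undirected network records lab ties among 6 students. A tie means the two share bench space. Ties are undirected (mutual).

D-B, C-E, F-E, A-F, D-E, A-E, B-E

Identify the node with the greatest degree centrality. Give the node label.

Degrees — A:2, B:2, C:1, D:2, E:5, F:2.
The maximum is 5, attained only by E.

E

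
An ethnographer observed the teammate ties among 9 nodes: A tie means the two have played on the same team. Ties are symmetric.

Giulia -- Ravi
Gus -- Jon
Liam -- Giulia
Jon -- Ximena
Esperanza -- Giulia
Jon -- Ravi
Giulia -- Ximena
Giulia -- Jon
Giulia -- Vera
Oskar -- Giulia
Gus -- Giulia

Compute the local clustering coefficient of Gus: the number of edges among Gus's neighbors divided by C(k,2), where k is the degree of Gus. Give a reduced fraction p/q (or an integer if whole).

1

Gus's neighbors: Giulia and Jon (k = 2).
Possible neighbor pairs: C(2,2) = 1. Edges among them: Giulia–Jon → e = 1.
Clustering(Gus) = 1/1.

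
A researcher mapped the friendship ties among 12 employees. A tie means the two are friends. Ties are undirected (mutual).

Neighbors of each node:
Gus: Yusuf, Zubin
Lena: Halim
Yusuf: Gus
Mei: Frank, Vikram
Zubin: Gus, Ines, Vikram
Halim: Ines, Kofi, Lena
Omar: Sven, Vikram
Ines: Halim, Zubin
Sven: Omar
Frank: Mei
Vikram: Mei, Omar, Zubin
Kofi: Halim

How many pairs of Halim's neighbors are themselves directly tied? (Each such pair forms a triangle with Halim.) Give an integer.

0

Halim's neighbors are Ines, Kofi, and Lena, but none of them are tied to each other, so no triangle contains Halim.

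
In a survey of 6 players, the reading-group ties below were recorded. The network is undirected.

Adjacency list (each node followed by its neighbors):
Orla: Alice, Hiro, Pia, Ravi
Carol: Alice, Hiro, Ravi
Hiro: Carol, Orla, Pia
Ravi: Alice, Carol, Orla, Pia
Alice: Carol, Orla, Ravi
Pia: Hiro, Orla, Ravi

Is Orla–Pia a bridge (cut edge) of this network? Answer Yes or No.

No

Even without that edge, Orla still reaches Pia via Orla – Ravi – Pia, so the network stays connected. Not a bridge.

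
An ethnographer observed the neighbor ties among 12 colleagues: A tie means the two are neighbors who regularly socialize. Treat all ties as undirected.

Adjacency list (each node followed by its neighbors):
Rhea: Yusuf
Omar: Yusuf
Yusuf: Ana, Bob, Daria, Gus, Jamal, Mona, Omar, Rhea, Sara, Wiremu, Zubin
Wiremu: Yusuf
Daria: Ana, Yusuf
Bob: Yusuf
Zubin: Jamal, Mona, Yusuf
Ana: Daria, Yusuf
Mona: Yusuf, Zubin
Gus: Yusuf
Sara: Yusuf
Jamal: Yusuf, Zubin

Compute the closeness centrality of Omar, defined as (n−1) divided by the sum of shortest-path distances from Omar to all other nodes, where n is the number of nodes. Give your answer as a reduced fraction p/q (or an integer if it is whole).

11/21

Distances from Omar: Ana:2, Bob:2, Daria:2, Gus:2, Jamal:2, Mona:2, Rhea:2, Sara:2, Wiremu:2, Yusuf:1, Zubin:2. Sum = 21.
n = 12, so closeness = 11/21.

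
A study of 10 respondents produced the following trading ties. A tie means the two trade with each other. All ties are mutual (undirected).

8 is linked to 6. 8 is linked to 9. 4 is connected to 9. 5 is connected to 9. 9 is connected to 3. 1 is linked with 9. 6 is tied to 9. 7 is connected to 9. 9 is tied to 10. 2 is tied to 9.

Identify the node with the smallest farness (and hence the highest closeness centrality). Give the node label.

9

Farness (sum of distances to all others) for each node — 1:17, 2:17, 3:17, 4:17, 5:17, 6:16, 7:17, 8:16, 9:9, 10:17.
The smallest farness is 9, for 9, so 9 has the highest closeness.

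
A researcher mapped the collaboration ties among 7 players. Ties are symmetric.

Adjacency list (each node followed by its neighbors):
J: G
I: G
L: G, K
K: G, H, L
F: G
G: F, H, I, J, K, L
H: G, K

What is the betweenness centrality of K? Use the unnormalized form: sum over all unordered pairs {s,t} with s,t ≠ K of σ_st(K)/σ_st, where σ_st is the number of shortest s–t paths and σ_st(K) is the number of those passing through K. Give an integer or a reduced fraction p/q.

1/2

Pairs whose geodesics pass through K — L–H: 1/2.
All other pairs contribute 0.
Summing the contributions gives betweenness(K) = 1/2.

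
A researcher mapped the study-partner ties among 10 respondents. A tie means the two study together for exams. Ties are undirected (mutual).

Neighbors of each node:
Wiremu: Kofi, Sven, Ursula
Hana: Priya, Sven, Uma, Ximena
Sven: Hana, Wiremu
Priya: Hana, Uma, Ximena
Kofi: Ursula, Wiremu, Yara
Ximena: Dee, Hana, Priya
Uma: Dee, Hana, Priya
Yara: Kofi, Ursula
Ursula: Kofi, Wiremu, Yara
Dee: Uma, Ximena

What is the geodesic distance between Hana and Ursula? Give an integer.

One shortest route is Hana – Sven – Wiremu – Ursula, which uses 3 edges, and at distance 2 from Hana we only reach {Dee, Wiremu}, which does not include Ursula. So d(Hana,Ursula) = 3.

3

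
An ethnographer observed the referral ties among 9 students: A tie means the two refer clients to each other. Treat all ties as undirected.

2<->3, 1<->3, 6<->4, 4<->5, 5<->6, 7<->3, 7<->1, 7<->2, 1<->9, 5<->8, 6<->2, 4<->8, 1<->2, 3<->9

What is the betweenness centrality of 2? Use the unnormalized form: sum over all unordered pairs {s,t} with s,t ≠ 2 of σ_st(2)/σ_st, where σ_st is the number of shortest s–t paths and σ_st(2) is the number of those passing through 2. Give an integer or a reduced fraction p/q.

Pairs whose geodesics pass through 2 — 5–7: 1; 5–3: 1; 5–9: 2/2; 5–1: 1; 4–7: 1; 4–3: 1; 4–9: 2/2; 4–1: 1; 8–7: 2/2; 8–3: 2/2; 8–9: 4/4; 8–1: 2/2; 6–7: 1; 6–3: 1 … (+2 more pairs).
All other pairs contribute 0.
Summing the contributions gives betweenness(2) = 16.

16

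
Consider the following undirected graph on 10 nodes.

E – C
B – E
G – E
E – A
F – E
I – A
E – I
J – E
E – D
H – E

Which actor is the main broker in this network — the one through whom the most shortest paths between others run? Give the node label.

Unnormalized betweenness of each node: A:0, B:0, C:0, D:0, E:35, F:0, G:0, H:0, I:0, J:0.
E has the largest value, 35, making it the main broker — the node through which the most shortest paths run.

E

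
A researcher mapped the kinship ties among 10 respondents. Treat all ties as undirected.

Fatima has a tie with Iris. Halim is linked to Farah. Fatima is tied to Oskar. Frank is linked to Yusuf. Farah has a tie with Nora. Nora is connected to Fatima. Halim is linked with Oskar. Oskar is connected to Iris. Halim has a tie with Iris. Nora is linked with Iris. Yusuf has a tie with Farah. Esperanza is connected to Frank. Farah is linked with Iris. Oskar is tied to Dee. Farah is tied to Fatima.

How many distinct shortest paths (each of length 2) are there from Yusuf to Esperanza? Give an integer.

The shortest distance is 2, and the only length-2 path is Yusuf–Frank–Esperanza. So there is exactly 1 shortest path.

1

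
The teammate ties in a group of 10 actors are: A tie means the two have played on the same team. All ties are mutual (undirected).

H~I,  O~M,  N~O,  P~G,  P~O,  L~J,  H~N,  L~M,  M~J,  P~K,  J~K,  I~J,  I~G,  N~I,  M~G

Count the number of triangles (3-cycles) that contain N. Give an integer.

1

N's neighbors: H, I, and O.
Neighbor pairs that are themselves tied: N–H–I. Each forms one triangle with N, for 1 in total.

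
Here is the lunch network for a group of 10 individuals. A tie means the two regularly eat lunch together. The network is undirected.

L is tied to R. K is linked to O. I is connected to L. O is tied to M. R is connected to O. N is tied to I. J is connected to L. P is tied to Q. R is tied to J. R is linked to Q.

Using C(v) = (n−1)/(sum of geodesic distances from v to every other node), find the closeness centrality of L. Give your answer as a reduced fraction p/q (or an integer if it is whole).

Distances from L: I:1, J:1, K:3, M:3, N:2, O:2, P:3, Q:2, R:1. Sum = 18.
n = 10, so closeness = 9/18 = 1/2.

1/2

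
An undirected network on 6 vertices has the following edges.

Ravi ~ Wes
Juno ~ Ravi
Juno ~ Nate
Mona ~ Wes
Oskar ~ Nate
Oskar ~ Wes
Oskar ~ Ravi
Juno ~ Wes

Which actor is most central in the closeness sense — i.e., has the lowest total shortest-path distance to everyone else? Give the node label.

Wes

Farness (sum of distances to all others) for each node — Juno:7, Mona:10, Nate:9, Oskar:7, Ravi:7, Wes:6.
The smallest farness is 6, for Wes, so Wes has the highest closeness.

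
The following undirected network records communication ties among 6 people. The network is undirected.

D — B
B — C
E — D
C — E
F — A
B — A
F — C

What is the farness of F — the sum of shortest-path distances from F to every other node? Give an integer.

Distances from F: A:1, B:2, C:1, D:3, E:2.
Sum = 1 + 2 + 1 + 3 + 2 = 9.

9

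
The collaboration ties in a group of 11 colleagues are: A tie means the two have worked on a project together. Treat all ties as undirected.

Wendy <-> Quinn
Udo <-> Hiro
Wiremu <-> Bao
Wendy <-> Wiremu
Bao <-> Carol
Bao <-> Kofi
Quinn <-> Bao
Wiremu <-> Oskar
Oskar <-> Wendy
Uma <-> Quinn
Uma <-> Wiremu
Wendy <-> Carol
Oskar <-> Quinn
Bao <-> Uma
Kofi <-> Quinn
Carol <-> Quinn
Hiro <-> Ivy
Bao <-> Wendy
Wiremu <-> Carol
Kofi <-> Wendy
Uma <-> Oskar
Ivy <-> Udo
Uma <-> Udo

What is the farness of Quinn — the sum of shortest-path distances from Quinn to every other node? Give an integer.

16

Distances from Quinn: Bao:1, Carol:1, Hiro:3, Ivy:3, Kofi:1, Oskar:1, Udo:2, Uma:1, Wendy:1, Wiremu:2.
Sum = 1 + 1 + 3 + 3 + 1 + 1 + 2 + 1 + 1 + 2 = 16.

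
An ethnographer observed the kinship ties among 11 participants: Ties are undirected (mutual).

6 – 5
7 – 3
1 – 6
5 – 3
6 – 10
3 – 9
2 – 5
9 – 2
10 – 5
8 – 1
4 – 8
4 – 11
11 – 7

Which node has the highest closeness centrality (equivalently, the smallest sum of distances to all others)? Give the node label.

5

Farness (sum of distances to all others) for each node — 1:25, 2:27, 3:21, 4:29, 5:20, 6:22, 7:24, 8:28, 9:28, 10:25, 11:27.
The smallest farness is 20, for 5, so 5 has the highest closeness.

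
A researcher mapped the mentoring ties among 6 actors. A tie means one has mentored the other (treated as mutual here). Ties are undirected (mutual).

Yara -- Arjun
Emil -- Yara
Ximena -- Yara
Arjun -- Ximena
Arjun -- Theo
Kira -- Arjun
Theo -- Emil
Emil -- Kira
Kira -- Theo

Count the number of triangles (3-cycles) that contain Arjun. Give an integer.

2

Arjun's neighbors: Kira, Theo, Ximena, and Yara.
Neighbor pairs that are themselves tied: Arjun–Kira–Theo; Arjun–Ximena–Yara. Each forms one triangle with Arjun, for 2 in total.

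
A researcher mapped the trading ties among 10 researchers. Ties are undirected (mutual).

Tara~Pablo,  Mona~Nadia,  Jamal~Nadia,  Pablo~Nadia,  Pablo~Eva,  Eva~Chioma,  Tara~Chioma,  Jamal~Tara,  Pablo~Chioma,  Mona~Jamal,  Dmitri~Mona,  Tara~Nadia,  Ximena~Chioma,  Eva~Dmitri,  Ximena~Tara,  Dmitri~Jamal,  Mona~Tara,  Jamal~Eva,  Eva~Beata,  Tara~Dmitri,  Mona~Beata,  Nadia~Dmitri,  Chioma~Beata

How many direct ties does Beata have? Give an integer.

Beata is directly tied to Chioma, Eva, and Mona. That is 3 neighbors, so the degree of Beata is 3.

3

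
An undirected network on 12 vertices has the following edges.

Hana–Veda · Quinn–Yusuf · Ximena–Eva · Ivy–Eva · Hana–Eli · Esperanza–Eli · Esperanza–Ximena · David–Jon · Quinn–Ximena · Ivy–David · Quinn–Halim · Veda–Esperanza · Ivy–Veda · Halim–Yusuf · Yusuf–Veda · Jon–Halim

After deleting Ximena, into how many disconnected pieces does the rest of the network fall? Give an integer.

Ximena's neighbors (Esperanza, Eva, and Quinn) remain reachable from one another through other ties, so the rest of the network stays in one piece.

1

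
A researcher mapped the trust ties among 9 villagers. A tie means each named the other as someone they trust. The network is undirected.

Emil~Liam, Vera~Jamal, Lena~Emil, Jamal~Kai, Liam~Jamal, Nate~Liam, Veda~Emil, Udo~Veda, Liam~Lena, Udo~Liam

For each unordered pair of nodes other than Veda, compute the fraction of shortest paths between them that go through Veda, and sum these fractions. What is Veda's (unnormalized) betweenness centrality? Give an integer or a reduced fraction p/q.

1/2

Pairs whose geodesics pass through Veda — Udo–Emil: 1/2.
All other pairs contribute 0.
Summing the contributions gives betweenness(Veda) = 1/2.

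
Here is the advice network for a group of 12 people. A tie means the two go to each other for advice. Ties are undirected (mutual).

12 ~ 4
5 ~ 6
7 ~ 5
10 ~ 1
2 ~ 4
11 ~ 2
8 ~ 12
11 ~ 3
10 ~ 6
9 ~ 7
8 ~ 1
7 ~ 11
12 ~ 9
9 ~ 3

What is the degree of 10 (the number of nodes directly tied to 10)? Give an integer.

10 is directly tied to 1 and 6. That is 2 neighbors, so the degree of 10 is 2.

2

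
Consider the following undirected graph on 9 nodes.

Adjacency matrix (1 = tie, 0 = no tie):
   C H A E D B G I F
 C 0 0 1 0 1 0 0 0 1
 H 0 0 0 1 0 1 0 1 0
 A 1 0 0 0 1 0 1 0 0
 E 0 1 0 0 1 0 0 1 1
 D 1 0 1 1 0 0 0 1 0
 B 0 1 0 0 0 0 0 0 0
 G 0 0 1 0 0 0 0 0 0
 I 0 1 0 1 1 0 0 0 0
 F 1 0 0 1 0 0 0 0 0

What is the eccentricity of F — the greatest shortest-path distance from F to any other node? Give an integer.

Distances from F: A:2, B:3, C:1, D:2, E:1, G:3, H:2, I:2.
The largest is 3 (to G and B), so the eccentricity of F is 3.

3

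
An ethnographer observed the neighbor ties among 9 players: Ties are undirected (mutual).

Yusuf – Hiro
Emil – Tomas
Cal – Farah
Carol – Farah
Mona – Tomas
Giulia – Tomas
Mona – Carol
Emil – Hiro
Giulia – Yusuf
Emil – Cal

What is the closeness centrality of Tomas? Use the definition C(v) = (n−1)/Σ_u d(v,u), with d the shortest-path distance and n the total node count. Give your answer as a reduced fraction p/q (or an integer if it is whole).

4/7

Distances from Tomas: Cal:2, Carol:2, Emil:1, Farah:3, Giulia:1, Hiro:2, Mona:1, Yusuf:2. Sum = 14.
n = 9, so closeness = 8/14 = 4/7.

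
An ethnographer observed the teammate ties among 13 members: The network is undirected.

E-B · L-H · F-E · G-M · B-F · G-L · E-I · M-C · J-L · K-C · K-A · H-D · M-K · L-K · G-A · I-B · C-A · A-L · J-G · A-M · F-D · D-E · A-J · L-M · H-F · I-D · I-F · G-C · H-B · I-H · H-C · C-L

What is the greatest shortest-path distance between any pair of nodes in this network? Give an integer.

Eccentricity of each node (its greatest distance to any other): A:4, B:3, C:3, D:3, E:4, F:3, G:4, H:2, I:3, J:4, K:4, L:3, M:4.
The maximum eccentricity is 4, realized for instance by the pair A–E via A – L – H – F – E. So the diameter is 4.

4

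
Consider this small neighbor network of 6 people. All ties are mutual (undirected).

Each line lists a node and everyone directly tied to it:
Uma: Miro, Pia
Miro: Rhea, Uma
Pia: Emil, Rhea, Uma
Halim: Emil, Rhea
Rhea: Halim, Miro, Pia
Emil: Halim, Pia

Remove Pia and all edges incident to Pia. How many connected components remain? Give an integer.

Pia's neighbors (Emil, Rhea, and Uma) remain reachable from one another through other ties, so the rest of the network stays in one piece.

1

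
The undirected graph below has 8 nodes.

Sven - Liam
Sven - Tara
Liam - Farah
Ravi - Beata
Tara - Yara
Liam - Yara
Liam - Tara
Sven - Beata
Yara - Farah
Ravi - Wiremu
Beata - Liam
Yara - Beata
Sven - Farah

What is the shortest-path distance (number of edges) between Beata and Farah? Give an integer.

2

One shortest route is Beata – Liam – Farah, which uses 2 edges, and Beata and Farah are not directly tied, so nothing shorter exists. So d(Beata,Farah) = 2.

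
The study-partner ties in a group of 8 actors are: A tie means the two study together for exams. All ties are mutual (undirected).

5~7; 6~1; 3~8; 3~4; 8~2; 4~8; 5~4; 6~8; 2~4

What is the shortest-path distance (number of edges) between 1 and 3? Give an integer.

One shortest route is 1 – 6 – 8 – 3, which uses 3 edges, and at distance 2 from 1 we only reach {8}, which does not include 3. So d(1,3) = 3.

3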